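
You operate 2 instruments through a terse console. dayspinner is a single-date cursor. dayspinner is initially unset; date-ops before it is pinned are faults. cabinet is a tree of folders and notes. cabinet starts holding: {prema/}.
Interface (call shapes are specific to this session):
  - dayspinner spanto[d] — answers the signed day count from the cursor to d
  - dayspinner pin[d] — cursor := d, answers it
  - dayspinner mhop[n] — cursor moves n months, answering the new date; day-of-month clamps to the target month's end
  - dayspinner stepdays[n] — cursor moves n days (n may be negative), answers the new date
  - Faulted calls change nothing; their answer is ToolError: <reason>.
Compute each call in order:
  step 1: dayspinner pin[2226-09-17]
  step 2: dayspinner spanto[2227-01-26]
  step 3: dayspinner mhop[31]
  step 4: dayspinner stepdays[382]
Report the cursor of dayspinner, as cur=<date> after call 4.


I use dayspinner pin on d=2226-09-17: 2226-09-17.
Using dayspinner spanto on d=2227-01-26, giving 131.
I use dayspinner mhop on n=31, — result: 2229-04-17.
I try dayspinner stepdays on n=382: 2230-05-04.

Answer: cur=2230-05-04


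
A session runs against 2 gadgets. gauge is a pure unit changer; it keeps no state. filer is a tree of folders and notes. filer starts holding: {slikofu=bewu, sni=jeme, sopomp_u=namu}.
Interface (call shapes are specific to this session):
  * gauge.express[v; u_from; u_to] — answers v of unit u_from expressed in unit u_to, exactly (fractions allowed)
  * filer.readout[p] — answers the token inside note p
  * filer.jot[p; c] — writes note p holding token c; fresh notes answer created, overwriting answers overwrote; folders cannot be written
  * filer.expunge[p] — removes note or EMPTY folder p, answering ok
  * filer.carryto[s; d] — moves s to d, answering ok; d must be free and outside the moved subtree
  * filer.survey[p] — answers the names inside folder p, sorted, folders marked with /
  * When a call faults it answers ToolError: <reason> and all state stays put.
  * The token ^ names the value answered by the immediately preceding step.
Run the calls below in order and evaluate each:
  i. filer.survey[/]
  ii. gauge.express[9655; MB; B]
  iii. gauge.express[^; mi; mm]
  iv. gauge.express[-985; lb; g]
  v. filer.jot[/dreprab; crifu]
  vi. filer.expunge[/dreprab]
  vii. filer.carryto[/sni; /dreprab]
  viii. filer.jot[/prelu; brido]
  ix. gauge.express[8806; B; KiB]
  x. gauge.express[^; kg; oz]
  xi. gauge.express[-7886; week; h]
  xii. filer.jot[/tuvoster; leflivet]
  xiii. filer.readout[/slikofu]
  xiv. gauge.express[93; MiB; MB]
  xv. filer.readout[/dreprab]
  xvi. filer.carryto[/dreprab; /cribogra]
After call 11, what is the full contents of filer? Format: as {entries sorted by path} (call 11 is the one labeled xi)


Answer: {dreprab=jeme, prelu=brido, slikofu=bewu, sopomp_u=namu}

Derivation:
-> survey(p='/')
<- [slikofu, sni, sopomp_u]
-> express(v='9655', u_from='MB', u_to='B')
<- 9655000000
-> express(v='^', u_from='mi', u_to='mm')
<- 15538216320000000
-> express(v='-985', u_from='lb', u_to='g')
<- -8935769689/20000
-> jot(p='/dreprab', c='crifu')
<- created
-> expunge(p='/dreprab')
<- ok
-> carryto(s='/sni', d='/dreprab')
<- ok
-> jot(p='/prelu', c='brido')
<- created
-> express(v='8806', u_from='B', u_to='KiB')
<- 4403/512
-> express(v='^', u_from='kg', u_to='oz')
<- 1965625000/6479891
-> express(v='-7886', u_from='week', u_to='h')
<- -1324848
-> jot(p='/tuvoster', c='leflivet')
<- created
-> readout(p='/slikofu')
<- bewu
-> express(v='93', u_from='MiB', u_to='MB')
<- 1523712/15625
-> readout(p='/dreprab')
<- jeme
-> carryto(s='/dreprab', d='/cribogra')
<- ok


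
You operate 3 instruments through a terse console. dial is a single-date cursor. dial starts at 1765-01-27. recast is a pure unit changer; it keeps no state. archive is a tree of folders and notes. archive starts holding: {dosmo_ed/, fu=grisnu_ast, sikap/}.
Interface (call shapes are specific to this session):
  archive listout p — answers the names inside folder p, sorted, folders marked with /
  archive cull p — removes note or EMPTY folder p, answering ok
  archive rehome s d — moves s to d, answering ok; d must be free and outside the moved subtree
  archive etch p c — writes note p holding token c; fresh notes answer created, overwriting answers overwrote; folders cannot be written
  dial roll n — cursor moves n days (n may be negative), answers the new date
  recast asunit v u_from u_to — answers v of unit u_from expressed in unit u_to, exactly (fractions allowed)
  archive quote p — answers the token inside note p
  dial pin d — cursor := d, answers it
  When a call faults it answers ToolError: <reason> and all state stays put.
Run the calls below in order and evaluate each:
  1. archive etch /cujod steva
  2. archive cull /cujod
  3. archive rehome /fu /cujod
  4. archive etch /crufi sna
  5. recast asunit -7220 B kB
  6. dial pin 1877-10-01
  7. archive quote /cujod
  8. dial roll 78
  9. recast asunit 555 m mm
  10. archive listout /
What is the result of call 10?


Answer: [crufi, cujod, dosmo_ed/, sikap/]

Derivation:
Do: archive etch[p→/cujod; c→steva]
See: created
Do: archive cull[p→/cujod]
See: ok
Do: archive rehome[s→/fu; d→/cujod]
See: ok
Do: archive etch[p→/crufi; c→sna]
See: created
Do: recast asunit[v→-7220; u_from→B; u_to→kB]
See: -361/50
Do: dial pin[d→1877-10-01]
See: 1877-10-01
Do: archive quote[p→/cujod]
See: grisnu_ast
Do: dial roll[n→78]
See: 1877-12-18
Do: recast asunit[v→555; u_from→m; u_to→mm]
See: 555000
Do: archive listout[p→/]
See: [crufi, cujod, dosmo_ed/, sikap/]


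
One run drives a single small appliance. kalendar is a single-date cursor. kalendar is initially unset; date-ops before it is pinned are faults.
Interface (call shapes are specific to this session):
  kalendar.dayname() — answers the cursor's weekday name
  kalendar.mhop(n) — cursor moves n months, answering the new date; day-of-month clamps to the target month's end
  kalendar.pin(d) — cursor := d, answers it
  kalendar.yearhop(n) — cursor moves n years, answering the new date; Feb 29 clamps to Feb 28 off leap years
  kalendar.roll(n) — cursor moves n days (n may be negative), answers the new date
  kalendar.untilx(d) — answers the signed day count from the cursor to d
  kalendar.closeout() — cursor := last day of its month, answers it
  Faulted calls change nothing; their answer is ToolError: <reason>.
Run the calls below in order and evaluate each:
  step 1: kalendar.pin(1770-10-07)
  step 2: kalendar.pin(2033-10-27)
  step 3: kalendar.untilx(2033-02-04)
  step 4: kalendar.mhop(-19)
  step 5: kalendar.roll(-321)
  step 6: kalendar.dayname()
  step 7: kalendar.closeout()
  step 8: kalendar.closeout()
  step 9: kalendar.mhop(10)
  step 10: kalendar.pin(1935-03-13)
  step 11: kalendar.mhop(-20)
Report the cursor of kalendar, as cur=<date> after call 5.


→ kalendar.pin(1770-10-07)
← 1770-10-07
→ kalendar.pin(2033-10-27)
← 2033-10-27
→ kalendar.untilx(2033-02-04)
← -265
→ kalendar.mhop(-19)
← 2032-03-27
→ kalendar.roll(-321)
← 2031-05-11
→ kalendar.dayname()
← Sunday
→ kalendar.closeout()
← 2031-05-31
→ kalendar.closeout()
← 2031-05-31
→ kalendar.mhop(10)
← 2032-03-31
→ kalendar.pin(1935-03-13)
← 1935-03-13
→ kalendar.mhop(-20)
← 1933-07-13

Answer: cur=2031-05-11


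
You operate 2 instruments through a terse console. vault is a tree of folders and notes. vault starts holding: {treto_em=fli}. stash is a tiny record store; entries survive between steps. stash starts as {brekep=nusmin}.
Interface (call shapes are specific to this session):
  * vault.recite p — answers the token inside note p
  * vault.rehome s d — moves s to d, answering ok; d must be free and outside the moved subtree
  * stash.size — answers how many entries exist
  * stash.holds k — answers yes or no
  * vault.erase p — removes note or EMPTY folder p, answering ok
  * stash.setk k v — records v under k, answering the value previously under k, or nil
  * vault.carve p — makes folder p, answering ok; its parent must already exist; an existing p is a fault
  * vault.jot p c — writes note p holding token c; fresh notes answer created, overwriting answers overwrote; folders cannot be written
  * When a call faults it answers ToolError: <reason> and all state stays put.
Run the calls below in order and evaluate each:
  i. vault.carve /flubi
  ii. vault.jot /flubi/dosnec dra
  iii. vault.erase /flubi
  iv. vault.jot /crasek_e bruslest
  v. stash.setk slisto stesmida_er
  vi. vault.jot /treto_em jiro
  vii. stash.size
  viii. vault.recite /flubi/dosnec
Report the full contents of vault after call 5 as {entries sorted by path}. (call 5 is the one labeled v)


Answer: {crasek_e=bruslest, flubi/, flubi/dosnec=dra, treto_em=fli}

Derivation:
>> vault.carve(p: /flubi)
<< ok
>> vault.jot(p: /flubi/dosnec, c: dra)
<< created
>> vault.erase(p: /flubi)
<< ToolError: not empty
>> vault.jot(p: /crasek_e, c: bruslest)
<< created
>> stash.setk(k: slisto, v: stesmida_er)
<< nil
>> vault.jot(p: /treto_em, c: jiro)
<< overwrote
>> stash.size()
<< 2
>> vault.recite(p: /flubi/dosnec)
<< dra


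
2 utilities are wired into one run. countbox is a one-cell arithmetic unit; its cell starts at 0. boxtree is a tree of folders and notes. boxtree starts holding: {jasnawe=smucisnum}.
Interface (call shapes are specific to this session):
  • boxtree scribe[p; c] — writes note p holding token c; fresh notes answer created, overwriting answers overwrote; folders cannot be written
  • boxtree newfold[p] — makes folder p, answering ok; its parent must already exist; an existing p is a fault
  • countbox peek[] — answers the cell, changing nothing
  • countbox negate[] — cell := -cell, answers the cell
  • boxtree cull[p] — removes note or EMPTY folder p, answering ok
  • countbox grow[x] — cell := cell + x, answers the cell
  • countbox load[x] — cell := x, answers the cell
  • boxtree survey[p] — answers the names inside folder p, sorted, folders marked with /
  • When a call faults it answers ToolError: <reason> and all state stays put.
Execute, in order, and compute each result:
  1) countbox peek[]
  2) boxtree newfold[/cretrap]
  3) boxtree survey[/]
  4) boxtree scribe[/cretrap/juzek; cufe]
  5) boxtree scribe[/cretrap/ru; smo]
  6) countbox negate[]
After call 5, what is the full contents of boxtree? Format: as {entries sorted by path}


Answer: {cretrap/, cretrap/juzek=cufe, cretrap/ru=smo, jasnawe=smucisnum}

Derivation:
I try countbox peek(), yielding 0.
I try boxtree newfold(p='/cretrap'), → ok.
Invoking boxtree survey(p='/'), giving [cretrap/, jasnawe].
Calling boxtree scribe(p='/cretrap/juzek', c='cufe'), giving created.
Invoking boxtree scribe(p='/cretrap/ru', c='smo'), — result: created.
Calling countbox negate, → 0.


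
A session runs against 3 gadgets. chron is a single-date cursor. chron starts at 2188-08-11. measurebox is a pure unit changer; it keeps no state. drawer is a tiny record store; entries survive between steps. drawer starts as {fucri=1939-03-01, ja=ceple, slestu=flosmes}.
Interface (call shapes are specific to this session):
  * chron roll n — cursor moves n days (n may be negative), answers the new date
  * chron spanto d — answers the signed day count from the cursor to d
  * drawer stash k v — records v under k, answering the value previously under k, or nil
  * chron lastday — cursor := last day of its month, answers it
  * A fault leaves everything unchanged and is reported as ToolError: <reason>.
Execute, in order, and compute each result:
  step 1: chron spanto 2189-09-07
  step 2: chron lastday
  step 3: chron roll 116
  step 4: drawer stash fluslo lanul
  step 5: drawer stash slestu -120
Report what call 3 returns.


Step: chron spanto[2189-09-07]
Result: 392
Step: chron lastday[]
Result: 2188-08-31
Step: chron roll[116]
Result: 2188-12-25
Step: drawer stash[fluslo; lanul]
Result: nil
Step: drawer stash[slestu; -120]
Result: flosmes

Answer: 2188-12-25


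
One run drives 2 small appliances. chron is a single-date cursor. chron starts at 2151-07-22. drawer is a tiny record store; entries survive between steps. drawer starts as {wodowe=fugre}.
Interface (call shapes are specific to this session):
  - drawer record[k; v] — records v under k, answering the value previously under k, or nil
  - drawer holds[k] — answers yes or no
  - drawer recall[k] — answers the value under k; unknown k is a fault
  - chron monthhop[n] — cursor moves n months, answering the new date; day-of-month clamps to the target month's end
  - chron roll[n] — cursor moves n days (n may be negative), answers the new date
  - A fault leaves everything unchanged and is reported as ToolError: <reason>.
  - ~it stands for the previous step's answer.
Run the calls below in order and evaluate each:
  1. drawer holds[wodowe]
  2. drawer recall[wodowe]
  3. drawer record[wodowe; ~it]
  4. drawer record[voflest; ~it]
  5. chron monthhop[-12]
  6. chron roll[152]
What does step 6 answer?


-> drawer holds(k='wodowe')
<- yes
-> drawer recall(k='wodowe')
<- fugre
-> drawer record(k='wodowe', v='~it')
<- fugre
-> drawer record(k='voflest', v='~it')
<- nil
-> chron monthhop(n='-12')
<- 2150-07-22
-> chron roll(n='152')
<- 2150-12-21

Answer: 2150-12-21


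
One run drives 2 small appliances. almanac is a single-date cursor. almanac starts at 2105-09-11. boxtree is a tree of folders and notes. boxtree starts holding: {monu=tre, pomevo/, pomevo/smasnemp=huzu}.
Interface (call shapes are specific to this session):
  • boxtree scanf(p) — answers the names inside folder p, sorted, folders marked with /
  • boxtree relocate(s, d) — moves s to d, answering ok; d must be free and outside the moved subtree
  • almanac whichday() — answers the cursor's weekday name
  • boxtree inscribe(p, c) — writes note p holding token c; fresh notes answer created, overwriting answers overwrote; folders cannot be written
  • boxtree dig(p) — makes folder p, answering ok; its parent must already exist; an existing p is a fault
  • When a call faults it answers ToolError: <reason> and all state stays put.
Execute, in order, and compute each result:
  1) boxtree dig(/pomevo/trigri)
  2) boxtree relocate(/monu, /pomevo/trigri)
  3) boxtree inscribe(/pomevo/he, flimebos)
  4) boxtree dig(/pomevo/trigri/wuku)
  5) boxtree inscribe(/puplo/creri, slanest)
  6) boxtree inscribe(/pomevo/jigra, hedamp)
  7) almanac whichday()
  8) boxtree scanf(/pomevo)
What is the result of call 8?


Answer: [he, jigra, smasnemp, trigri/]

Derivation:
Using boxtree dig using p→/pomevo/trigri, and get ok.
I run boxtree relocate using s→/monu, d→/pomevo/trigri, and observe ToolError: exists.
Next I call boxtree inscribe using p→/pomevo/he, c→flimebos, giving created.
Next I call boxtree dig using p→/pomevo/trigri/wuku, yielding ok.
Invoking boxtree inscribe using p→/puplo/creri, c→slanest, → ToolError: no parent.
Calling boxtree inscribe using p→/pomevo/jigra, c→hedamp, yielding created.
I call almanac whichday, giving Friday.
I run boxtree scanf using p→/pomevo, and observe [he, jigra, smasnemp, trigri/].


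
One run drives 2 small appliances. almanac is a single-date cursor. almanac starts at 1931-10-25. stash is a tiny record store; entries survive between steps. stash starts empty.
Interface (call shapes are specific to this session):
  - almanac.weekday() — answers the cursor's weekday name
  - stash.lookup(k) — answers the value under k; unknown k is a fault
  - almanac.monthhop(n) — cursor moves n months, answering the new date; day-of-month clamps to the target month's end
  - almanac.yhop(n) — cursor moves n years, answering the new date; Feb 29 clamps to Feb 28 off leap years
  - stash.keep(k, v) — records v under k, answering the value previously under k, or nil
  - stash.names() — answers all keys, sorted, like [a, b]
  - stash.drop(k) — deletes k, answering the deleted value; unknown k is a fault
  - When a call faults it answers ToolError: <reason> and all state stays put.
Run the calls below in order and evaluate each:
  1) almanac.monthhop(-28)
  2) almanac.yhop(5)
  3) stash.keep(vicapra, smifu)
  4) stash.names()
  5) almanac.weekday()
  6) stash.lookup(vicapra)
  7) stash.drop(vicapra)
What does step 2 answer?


-- monthhop(n='-28') => 1929-06-25
-- yhop(n='5') => 1934-06-25
-- keep(k='vicapra', v='smifu') => nil
-- names() => [vicapra]
-- weekday() => Monday
-- lookup(k='vicapra') => smifu
-- drop(k='vicapra') => smifu

Answer: 1934-06-25


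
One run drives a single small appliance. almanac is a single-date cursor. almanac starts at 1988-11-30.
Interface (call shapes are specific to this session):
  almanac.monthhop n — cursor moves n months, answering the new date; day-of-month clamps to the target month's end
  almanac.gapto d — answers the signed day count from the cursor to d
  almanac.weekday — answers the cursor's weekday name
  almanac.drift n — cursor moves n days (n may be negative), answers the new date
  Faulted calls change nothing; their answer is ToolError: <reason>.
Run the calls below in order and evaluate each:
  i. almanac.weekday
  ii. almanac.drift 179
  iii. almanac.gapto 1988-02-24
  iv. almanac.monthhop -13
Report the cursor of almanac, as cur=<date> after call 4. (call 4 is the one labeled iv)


Answer: cur=1988-04-28

Derivation:
% 1. almanac.weekday() => Wednesday
% 2. almanac.drift(n=179) => 1989-05-28
% 3. almanac.gapto(d=1988-02-24) => -459
% 4. almanac.monthhop(n=-13) => 1988-04-28


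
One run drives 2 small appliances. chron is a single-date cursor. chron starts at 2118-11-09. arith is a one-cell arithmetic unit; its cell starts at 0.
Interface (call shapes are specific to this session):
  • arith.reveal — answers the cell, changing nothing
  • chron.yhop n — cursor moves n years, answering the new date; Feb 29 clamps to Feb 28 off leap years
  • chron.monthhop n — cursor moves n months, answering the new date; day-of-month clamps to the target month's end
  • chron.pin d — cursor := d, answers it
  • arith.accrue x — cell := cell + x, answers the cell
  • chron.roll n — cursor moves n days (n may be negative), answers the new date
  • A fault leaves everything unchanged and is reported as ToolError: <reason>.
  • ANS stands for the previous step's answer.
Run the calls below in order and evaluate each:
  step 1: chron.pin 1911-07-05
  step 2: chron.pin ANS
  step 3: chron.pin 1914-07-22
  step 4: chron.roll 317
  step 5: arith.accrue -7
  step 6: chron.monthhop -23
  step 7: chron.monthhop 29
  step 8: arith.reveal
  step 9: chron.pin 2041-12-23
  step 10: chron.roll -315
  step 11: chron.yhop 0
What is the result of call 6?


Next I call chron.pin(d: 1911-07-05), yielding 1911-07-05.
Then chron.pin(d: ANS), yielding 1911-07-05.
Next I call chron.pin(d: 1914-07-22), and see 1914-07-22.
Calling chron.roll(n: 317), and see 1915-06-04.
I try arith.accrue(x: -7): -7.
I use chron.monthhop(n: -23), and observe 1913-07-04.
Calling chron.monthhop(n: 29), — result: 1915-12-04.
Next I call arith.reveal(), and observe -7.
I call chron.pin(d: 2041-12-23): 2041-12-23.
I use chron.roll(n: -315), and see 2041-02-11.
I run chron.yhop(n: 0), yielding 2041-02-11.

Answer: 1913-07-04


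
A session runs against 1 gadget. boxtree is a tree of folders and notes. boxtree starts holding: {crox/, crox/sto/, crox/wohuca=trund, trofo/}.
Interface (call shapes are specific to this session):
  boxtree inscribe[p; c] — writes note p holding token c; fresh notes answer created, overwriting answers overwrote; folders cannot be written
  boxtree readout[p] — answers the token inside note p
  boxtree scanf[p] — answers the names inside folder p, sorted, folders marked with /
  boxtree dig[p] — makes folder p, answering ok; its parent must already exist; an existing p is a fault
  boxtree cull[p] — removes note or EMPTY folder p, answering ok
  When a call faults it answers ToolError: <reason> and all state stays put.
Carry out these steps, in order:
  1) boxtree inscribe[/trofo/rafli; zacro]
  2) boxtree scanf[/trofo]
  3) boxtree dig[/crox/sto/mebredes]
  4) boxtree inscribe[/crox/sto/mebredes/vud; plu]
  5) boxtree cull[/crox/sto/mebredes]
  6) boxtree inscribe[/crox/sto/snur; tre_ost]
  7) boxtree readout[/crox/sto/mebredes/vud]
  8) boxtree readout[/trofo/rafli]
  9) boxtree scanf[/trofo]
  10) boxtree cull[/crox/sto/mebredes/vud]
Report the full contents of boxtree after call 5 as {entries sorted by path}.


Answer: {crox/, crox/sto/, crox/sto/mebredes/, crox/sto/mebredes/vud=plu, crox/wohuca=trund, trofo/, trofo/rafli=zacro}

Derivation:
-- boxtree inscribe(p='/trofo/rafli', c='zacro') : created
-- boxtree scanf(p='/trofo') : [rafli]
-- boxtree dig(p='/crox/sto/mebredes') : ok
-- boxtree inscribe(p='/crox/sto/mebredes/vud', c='plu') : created
-- boxtree cull(p='/crox/sto/mebredes') : ToolError: not empty
-- boxtree inscribe(p='/crox/sto/snur', c='tre_ost') : created
-- boxtree readout(p='/crox/sto/mebredes/vud') : plu
-- boxtree readout(p='/trofo/rafli') : zacro
-- boxtree scanf(p='/trofo') : [rafli]
-- boxtree cull(p='/crox/sto/mebredes/vud') : ok


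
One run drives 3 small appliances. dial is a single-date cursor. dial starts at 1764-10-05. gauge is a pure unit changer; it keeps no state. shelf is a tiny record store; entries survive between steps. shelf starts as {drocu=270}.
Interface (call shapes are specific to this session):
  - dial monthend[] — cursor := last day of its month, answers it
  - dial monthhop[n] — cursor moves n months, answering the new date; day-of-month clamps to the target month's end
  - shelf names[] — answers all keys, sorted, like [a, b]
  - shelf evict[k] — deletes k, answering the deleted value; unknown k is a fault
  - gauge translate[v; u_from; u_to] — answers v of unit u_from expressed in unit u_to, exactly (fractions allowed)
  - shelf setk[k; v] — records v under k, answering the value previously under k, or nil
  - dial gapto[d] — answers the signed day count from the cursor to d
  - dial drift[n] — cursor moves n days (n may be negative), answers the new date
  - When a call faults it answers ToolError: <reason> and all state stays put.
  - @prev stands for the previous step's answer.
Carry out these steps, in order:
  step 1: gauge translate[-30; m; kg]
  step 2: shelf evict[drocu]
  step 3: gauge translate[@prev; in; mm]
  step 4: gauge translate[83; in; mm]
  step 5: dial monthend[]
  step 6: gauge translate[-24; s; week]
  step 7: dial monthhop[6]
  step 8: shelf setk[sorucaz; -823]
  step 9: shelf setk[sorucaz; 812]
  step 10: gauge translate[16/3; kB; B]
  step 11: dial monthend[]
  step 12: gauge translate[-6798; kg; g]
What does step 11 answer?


Answer: 1765-04-30

Derivation:
# 1. gauge translate(-30, m, kg) -> ToolError: incompatible units
# 2. shelf evict(drocu) -> 270
# 3. gauge translate(@prev, in, mm) -> 6858
# 4. gauge translate(83, in, mm) -> 10541/5
# 5. dial monthend() -> 1764-10-31
# 6. gauge translate(-24, s, week) -> -1/25200
# 7. dial monthhop(6) -> 1765-04-30
# 8. shelf setk(sorucaz, -823) -> nil
# 9. shelf setk(sorucaz, 812) -> -823
# 10. gauge translate(16/3, kB, B) -> 16000/3
# 11. dial monthend() -> 1765-04-30
# 12. gauge translate(-6798, kg, g) -> -6798000


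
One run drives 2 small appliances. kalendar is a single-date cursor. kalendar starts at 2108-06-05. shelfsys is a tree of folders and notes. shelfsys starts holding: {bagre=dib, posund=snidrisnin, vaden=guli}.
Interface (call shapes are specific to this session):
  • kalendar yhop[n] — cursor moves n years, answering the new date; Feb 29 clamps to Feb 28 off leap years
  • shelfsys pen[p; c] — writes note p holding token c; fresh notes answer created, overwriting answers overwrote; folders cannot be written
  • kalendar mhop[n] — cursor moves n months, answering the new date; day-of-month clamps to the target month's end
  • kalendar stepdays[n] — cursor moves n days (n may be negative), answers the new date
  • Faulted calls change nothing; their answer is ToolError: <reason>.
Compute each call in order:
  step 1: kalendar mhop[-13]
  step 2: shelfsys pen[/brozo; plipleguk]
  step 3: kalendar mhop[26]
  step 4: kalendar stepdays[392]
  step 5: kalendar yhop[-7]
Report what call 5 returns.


// 1. kalendar mhop(n=-13) -> 2107-05-05
// 2. shelfsys pen(p=/brozo, c=plipleguk) -> created
// 3. kalendar mhop(n=26) -> 2109-07-05
// 4. kalendar stepdays(n=392) -> 2110-08-01
// 5. kalendar yhop(n=-7) -> 2103-08-01

Answer: 2103-08-01


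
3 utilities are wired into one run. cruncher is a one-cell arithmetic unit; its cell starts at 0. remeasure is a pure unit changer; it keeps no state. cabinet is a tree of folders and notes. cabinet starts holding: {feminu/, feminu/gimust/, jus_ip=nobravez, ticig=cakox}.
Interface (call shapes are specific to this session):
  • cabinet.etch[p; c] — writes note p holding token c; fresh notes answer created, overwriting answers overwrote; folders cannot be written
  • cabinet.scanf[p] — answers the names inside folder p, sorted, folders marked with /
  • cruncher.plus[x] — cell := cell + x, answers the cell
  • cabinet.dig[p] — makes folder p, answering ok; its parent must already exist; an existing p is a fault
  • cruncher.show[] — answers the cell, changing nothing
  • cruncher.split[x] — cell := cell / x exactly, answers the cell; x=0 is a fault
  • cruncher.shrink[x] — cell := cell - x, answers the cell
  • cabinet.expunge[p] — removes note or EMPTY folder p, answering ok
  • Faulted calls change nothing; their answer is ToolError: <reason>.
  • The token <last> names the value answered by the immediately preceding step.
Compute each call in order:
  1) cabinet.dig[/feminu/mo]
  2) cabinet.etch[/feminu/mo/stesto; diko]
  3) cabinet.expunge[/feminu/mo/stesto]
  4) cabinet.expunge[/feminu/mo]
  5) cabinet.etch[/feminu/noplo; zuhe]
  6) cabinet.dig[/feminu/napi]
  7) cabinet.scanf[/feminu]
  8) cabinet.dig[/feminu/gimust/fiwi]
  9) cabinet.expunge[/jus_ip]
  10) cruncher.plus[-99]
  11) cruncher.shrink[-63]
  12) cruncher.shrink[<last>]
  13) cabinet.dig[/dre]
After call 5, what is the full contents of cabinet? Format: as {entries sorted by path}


Answer: {feminu/, feminu/gimust/, feminu/noplo=zuhe, jus_ip=nobravez, ticig=cakox}

Derivation:
! dig(p='/feminu/mo') : ok
! etch(p='/feminu/mo/stesto', c='diko') : created
! expunge(p='/feminu/mo/stesto') : ok
! expunge(p='/feminu/mo') : ok
! etch(p='/feminu/noplo', c='zuhe') : created
! dig(p='/feminu/napi') : ok
! scanf(p='/feminu') : [gimust/, napi/, noplo]
! dig(p='/feminu/gimust/fiwi') : ok
! expunge(p='/jus_ip') : ok
! plus(x='-99') : -99
! shrink(x='-63') : -36
! shrink(x='<last>') : 0
! dig(p='/dre') : ok


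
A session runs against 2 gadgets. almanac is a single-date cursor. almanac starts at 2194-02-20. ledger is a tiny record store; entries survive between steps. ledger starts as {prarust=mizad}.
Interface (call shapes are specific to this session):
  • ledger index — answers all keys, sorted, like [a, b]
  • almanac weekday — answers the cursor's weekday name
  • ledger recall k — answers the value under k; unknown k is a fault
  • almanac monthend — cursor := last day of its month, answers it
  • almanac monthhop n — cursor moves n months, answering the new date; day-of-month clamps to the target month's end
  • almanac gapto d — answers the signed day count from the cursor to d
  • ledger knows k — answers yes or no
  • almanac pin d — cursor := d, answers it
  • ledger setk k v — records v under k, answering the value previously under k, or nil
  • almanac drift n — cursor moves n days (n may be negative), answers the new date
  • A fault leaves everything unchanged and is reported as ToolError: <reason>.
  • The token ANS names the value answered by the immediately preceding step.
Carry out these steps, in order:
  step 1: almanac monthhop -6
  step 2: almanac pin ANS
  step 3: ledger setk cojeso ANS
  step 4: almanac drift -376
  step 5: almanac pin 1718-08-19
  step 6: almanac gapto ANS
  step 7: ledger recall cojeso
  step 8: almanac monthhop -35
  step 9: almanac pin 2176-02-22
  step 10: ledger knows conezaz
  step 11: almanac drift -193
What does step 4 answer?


$ almanac monthhop -6
:: 2193-08-20
$ almanac pin ANS
:: 2193-08-20
$ ledger setk cojeso ANS
:: nil
$ almanac drift -376
:: 2192-08-09
$ almanac pin 1718-08-19
:: 1718-08-19
$ almanac gapto ANS
:: 0
$ ledger recall cojeso
:: 2193-08-20
$ almanac monthhop -35
:: 1715-09-19
$ almanac pin 2176-02-22
:: 2176-02-22
$ ledger knows conezaz
:: no
$ almanac drift -193
:: 2175-08-13

Answer: 2192-08-09


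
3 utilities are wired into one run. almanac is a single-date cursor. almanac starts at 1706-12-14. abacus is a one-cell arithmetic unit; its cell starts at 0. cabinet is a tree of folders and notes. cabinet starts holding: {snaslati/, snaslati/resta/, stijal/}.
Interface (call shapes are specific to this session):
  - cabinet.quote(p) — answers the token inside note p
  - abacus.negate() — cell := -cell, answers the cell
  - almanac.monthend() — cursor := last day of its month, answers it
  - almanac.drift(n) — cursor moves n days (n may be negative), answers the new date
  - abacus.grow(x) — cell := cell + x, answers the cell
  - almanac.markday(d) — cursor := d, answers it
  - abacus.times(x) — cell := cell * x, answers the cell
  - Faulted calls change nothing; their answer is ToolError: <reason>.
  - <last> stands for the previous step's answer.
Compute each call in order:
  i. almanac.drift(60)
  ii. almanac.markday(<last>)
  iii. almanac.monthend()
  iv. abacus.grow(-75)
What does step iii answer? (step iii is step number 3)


Answer: 1707-02-28

Derivation:
I call almanac.drift on n='60', and see 1707-02-12.
Now I run almanac.markday on d='<last>', and see 1707-02-12.
I use almanac.monthend, and observe 1707-02-28.
Next I call abacus.grow on x='-75', and observe -75.


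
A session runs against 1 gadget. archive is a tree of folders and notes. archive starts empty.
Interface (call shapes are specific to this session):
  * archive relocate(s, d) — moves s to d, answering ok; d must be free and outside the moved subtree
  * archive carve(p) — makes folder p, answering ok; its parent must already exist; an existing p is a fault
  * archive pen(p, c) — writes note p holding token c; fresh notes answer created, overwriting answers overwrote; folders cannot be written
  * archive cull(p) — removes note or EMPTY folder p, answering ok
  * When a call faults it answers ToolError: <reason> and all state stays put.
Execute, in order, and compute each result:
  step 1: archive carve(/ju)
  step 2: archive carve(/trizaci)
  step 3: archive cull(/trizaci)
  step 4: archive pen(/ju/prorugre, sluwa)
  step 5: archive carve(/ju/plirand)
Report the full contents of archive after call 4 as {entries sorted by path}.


-> archive carve(p→/ju)
<- ok
-> archive carve(p→/trizaci)
<- ok
-> archive cull(p→/trizaci)
<- ok
-> archive pen(p→/ju/prorugre, c→sluwa)
<- created
-> archive carve(p→/ju/plirand)
<- ok

Answer: {ju/, ju/prorugre=sluwa}


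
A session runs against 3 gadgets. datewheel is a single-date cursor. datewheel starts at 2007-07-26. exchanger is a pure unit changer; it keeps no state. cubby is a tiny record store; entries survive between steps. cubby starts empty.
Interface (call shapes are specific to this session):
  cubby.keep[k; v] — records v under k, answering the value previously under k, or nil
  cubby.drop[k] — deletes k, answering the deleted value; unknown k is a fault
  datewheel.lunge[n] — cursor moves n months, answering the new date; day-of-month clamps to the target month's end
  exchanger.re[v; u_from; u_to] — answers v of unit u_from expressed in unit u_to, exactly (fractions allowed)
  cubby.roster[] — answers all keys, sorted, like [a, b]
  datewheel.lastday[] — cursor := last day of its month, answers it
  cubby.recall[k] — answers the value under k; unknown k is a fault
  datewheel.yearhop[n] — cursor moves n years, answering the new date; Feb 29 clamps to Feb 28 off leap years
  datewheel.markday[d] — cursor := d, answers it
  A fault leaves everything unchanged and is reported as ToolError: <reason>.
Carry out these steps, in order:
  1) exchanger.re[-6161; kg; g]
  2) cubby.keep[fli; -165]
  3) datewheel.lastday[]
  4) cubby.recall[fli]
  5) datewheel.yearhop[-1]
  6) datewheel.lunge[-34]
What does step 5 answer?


Answer: 2006-07-31

Derivation:
Step: exchanger.re[v: -6161; u_from: kg; u_to: g]
Result: -6161000
Step: cubby.keep[k: fli; v: -165]
Result: nil
Step: datewheel.lastday[]
Result: 2007-07-31
Step: cubby.recall[k: fli]
Result: -165
Step: datewheel.yearhop[n: -1]
Result: 2006-07-31
Step: datewheel.lunge[n: -34]
Result: 2003-09-30


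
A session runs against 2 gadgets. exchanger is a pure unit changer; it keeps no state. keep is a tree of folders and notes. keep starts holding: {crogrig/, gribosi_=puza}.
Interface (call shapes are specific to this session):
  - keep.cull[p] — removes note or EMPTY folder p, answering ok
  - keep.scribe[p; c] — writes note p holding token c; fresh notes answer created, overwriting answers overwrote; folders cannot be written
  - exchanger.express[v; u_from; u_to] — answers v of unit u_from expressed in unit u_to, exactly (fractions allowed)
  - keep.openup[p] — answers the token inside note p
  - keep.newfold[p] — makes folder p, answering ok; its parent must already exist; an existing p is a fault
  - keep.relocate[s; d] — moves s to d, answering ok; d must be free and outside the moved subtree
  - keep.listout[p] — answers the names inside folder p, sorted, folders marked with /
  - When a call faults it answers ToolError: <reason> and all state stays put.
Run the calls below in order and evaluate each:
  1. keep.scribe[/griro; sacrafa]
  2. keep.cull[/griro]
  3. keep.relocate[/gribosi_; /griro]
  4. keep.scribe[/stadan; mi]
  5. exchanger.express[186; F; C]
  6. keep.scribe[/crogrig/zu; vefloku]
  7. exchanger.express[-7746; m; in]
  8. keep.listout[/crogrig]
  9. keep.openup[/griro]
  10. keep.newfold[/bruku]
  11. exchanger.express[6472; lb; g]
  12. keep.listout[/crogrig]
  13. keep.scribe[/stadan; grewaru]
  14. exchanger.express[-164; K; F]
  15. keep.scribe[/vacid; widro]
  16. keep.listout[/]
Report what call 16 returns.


Answer: [bruku/, crogrig/, griro, stadan, vacid]

Derivation:
-> keep.scribe(p→/griro, c→sacrafa)
<- created
-> keep.cull(p→/griro)
<- ok
-> keep.relocate(s→/gribosi_, d→/griro)
<- ok
-> keep.scribe(p→/stadan, c→mi)
<- created
-> exchanger.express(v→186, u_from→F, u_to→C)
<- 770/9
-> keep.scribe(p→/crogrig/zu, c→vefloku)
<- created
-> exchanger.express(v→-7746, u_from→m, u_to→in)
<- -38730000/127
-> keep.listout(p→/crogrig)
<- [zu]
-> keep.openup(p→/griro)
<- puza
-> keep.newfold(p→/bruku)
<- ok
-> exchanger.express(v→6472, u_from→lb, u_to→g)
<- 36695622733/12500
-> keep.listout(p→/crogrig)
<- [zu]
-> keep.scribe(p→/stadan, c→grewaru)
<- overwrote
-> exchanger.express(v→-164, u_from→K, u_to→F)
<- -75487/100
-> keep.scribe(p→/vacid, c→widro)
<- created
-> keep.listout(p→/)
<- [bruku/, crogrig/, griro, stadan, vacid]


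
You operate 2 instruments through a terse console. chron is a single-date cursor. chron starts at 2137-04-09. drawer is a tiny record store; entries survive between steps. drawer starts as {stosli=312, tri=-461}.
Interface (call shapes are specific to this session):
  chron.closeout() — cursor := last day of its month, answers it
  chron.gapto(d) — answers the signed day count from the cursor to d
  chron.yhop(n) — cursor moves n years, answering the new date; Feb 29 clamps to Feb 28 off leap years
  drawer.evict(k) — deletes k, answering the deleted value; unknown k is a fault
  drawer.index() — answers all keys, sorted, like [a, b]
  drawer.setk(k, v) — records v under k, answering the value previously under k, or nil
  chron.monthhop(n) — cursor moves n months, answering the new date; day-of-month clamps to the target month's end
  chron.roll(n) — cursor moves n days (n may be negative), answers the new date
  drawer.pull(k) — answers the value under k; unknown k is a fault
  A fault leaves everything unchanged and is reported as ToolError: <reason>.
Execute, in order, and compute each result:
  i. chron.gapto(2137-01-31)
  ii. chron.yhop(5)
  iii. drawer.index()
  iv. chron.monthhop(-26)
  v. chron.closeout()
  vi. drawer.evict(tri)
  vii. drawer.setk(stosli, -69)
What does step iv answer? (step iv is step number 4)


// chron.gapto(d→2137-01-31) ~> -68
// chron.yhop(n→5) ~> 2142-04-09
// drawer.index() ~> [stosli, tri]
// chron.monthhop(n→-26) ~> 2140-02-09
// chron.closeout() ~> 2140-02-29
// drawer.evict(k→tri) ~> -461
// drawer.setk(k→stosli, v→-69) ~> 312

Answer: 2140-02-09


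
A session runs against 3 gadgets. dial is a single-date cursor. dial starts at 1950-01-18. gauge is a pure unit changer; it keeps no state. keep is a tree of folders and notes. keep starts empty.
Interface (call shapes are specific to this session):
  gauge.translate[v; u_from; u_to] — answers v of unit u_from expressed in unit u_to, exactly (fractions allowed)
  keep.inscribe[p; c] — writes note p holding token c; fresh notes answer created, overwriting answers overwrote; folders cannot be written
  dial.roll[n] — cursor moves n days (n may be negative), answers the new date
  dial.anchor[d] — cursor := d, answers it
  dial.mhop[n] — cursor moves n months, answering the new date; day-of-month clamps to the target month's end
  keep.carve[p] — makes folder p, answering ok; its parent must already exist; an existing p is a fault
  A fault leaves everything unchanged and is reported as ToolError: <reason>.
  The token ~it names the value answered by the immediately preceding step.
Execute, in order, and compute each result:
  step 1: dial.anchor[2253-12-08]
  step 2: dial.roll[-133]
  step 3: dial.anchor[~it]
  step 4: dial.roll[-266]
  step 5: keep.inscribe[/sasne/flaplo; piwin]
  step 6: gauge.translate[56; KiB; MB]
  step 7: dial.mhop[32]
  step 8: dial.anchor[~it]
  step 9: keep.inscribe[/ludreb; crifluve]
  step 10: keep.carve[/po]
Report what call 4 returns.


CALL dial.anchor[2253-12-08]
RET  2253-12-08
CALL dial.roll[-133]
RET  2253-07-28
CALL dial.anchor[~it]
RET  2253-07-28
CALL dial.roll[-266]
RET  2252-11-04
CALL keep.inscribe[/sasne/flaplo; piwin]
RET  ToolError: no parent
CALL gauge.translate[56; KiB; MB]
RET  896/15625
CALL dial.mhop[32]
RET  2255-07-04
CALL dial.anchor[~it]
RET  2255-07-04
CALL keep.inscribe[/ludreb; crifluve]
RET  created
CALL keep.carve[/po]
RET  ok

Answer: 2252-11-04


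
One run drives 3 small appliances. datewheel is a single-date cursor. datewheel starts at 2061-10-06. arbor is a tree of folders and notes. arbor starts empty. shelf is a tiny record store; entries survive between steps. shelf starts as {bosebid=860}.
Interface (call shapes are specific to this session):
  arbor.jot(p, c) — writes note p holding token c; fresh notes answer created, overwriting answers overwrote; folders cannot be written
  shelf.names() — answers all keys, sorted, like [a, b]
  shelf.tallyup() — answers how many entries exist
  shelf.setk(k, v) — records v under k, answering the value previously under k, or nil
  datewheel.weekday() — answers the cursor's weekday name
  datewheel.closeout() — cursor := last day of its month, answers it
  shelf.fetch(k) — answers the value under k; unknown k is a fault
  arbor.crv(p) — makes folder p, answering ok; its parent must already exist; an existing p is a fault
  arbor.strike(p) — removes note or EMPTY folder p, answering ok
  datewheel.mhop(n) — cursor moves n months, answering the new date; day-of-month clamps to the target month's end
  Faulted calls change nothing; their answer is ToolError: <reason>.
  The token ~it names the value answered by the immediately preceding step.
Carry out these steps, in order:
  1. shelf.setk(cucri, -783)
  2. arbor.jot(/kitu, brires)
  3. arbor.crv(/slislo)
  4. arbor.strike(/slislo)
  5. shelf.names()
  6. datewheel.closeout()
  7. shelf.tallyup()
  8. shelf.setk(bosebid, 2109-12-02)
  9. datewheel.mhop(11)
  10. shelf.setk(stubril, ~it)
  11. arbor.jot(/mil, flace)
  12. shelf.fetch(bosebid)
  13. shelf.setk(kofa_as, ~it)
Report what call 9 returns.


CALL shelf.setk[k: cucri; v: -783]
RET  nil
CALL arbor.jot[p: /kitu; c: brires]
RET  created
CALL arbor.crv[p: /slislo]
RET  ok
CALL arbor.strike[p: /slislo]
RET  ok
CALL shelf.names[]
RET  [bosebid, cucri]
CALL datewheel.closeout[]
RET  2061-10-31
CALL shelf.tallyup[]
RET  2
CALL shelf.setk[k: bosebid; v: 2109-12-02]
RET  860
CALL datewheel.mhop[n: 11]
RET  2062-09-30
CALL shelf.setk[k: stubril; v: ~it]
RET  nil
CALL arbor.jot[p: /mil; c: flace]
RET  created
CALL shelf.fetch[k: bosebid]
RET  2109-12-02
CALL shelf.setk[k: kofa_as; v: ~it]
RET  nil

Answer: 2062-09-30
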